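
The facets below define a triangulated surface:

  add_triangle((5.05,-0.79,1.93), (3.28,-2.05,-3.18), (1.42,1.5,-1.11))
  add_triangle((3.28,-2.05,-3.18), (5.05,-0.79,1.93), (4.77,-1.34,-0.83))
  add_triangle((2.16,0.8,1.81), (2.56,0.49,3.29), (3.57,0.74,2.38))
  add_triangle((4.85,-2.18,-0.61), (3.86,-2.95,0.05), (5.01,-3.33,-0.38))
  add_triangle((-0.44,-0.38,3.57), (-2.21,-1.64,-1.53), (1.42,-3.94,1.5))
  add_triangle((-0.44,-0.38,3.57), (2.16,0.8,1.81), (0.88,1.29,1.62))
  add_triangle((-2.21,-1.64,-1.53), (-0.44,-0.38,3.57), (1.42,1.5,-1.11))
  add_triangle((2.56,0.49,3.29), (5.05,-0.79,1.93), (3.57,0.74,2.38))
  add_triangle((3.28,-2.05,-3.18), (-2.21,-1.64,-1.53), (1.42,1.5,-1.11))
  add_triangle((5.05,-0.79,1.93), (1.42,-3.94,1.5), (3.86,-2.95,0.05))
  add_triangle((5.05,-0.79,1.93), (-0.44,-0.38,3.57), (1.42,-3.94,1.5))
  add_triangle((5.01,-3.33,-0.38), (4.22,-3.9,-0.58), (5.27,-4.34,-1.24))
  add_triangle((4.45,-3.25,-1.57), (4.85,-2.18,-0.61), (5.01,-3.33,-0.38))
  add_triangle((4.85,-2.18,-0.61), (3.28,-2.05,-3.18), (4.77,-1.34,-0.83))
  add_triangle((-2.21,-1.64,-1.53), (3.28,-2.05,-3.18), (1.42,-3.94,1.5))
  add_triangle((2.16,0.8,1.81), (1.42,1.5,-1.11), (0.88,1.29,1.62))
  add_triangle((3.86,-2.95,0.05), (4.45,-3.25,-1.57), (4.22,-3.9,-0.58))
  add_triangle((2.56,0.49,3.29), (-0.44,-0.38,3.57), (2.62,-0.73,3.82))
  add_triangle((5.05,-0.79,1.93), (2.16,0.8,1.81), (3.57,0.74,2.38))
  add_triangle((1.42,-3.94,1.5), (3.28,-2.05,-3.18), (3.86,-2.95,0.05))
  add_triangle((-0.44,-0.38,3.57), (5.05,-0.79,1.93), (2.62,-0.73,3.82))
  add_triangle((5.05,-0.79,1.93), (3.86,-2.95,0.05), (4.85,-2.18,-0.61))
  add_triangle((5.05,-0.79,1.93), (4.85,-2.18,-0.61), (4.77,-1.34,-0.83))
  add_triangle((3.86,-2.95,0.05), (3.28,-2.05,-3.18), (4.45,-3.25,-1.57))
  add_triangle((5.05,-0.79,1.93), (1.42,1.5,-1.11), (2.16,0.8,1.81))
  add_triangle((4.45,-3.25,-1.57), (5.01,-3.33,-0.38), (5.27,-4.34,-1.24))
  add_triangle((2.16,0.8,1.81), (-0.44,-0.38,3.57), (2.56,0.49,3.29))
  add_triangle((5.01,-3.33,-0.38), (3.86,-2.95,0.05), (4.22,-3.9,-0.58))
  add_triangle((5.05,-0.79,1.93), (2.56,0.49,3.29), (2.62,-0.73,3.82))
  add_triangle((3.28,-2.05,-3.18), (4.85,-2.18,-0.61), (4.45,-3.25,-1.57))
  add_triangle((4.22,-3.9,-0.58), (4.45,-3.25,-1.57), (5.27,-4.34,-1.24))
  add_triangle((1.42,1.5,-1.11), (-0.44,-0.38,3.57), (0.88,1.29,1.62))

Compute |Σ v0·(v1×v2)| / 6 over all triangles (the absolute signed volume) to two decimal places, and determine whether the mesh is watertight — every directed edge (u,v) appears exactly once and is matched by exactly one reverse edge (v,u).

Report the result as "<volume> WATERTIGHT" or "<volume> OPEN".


Per-triangle v0·(v1×v2)/6:
  t1: +8.5641
  t2: -1.2160
  t3: +0.3408
  t4: +0.2210
  t5: +7.1167
  t6: +1.4360
  t7: +0.5956
  t8: +1.7651
  t9: +4.3529
  t10: +6.3501
  t11: +11.3358
  t12: +0.5867
  t13: +1.1331
  t14: +1.9057
  t15: +10.8797
  t16: +1.1077
  t17: -0.7683
  t18: +2.1158
  t19: -0.1032
  t20: +5.4830
  t21: +0.0576
  t22: +3.1599
  t23: +1.9424
  t24: -0.1654
  t25: +3.0098
  t26: +0.6565
  t27: +0.5602
  t28: +0.3969
  t29: +2.7354
  t30: +2.3257
  t31: +0.0447
  t32: -0.2289
Σ = +77.6970 → |volume| = 77.70

Directed edges: 96 total, each appears once with its reverse present → watertight.

77.70 WATERTIGHT


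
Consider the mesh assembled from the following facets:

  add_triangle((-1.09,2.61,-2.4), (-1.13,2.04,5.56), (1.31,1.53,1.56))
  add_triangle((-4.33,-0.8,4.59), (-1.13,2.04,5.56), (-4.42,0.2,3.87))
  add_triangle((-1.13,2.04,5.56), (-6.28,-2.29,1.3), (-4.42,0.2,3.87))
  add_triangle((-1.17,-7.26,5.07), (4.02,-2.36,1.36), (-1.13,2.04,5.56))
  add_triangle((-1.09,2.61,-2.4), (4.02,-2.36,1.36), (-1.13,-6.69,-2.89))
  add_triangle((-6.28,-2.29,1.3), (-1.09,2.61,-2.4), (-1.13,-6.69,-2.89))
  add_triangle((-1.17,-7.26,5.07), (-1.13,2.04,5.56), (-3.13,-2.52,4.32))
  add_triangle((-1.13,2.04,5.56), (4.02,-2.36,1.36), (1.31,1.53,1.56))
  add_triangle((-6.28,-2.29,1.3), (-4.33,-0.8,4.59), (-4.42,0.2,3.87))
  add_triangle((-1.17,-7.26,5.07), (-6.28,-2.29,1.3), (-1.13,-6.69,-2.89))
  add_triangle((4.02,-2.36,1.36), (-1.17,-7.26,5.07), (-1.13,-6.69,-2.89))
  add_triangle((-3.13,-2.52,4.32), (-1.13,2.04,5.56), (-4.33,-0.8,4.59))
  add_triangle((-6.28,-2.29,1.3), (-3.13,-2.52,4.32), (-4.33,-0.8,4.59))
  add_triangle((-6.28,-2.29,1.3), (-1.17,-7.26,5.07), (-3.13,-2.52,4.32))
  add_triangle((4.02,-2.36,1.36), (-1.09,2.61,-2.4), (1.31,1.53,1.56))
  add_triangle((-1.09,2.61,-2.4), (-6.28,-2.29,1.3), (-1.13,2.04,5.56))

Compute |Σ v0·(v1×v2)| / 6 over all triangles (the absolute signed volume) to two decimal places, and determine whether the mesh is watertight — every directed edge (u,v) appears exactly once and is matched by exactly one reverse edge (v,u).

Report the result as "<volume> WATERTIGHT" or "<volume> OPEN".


Per-triangle v0·(v1×v2)/6:
  t1: +6.6630
  t2: +4.5237
  t3: -2.5158
  t4: +36.6804
  t5: +13.3176
  t6: +27.0864
  t7: +18.5017
  t8: +8.1232
  t9: +4.5951
  t10: +54.0661
  t11: +40.2809
  t12: +7.7387
  t13: +8.3237
  t14: +19.2971
  t15: +4.6030
  t16: +23.5042
Σ = +274.7889 → |volume| = 274.79

Directed edges: 48 total, each appears once with its reverse present → watertight.

274.79 WATERTIGHT


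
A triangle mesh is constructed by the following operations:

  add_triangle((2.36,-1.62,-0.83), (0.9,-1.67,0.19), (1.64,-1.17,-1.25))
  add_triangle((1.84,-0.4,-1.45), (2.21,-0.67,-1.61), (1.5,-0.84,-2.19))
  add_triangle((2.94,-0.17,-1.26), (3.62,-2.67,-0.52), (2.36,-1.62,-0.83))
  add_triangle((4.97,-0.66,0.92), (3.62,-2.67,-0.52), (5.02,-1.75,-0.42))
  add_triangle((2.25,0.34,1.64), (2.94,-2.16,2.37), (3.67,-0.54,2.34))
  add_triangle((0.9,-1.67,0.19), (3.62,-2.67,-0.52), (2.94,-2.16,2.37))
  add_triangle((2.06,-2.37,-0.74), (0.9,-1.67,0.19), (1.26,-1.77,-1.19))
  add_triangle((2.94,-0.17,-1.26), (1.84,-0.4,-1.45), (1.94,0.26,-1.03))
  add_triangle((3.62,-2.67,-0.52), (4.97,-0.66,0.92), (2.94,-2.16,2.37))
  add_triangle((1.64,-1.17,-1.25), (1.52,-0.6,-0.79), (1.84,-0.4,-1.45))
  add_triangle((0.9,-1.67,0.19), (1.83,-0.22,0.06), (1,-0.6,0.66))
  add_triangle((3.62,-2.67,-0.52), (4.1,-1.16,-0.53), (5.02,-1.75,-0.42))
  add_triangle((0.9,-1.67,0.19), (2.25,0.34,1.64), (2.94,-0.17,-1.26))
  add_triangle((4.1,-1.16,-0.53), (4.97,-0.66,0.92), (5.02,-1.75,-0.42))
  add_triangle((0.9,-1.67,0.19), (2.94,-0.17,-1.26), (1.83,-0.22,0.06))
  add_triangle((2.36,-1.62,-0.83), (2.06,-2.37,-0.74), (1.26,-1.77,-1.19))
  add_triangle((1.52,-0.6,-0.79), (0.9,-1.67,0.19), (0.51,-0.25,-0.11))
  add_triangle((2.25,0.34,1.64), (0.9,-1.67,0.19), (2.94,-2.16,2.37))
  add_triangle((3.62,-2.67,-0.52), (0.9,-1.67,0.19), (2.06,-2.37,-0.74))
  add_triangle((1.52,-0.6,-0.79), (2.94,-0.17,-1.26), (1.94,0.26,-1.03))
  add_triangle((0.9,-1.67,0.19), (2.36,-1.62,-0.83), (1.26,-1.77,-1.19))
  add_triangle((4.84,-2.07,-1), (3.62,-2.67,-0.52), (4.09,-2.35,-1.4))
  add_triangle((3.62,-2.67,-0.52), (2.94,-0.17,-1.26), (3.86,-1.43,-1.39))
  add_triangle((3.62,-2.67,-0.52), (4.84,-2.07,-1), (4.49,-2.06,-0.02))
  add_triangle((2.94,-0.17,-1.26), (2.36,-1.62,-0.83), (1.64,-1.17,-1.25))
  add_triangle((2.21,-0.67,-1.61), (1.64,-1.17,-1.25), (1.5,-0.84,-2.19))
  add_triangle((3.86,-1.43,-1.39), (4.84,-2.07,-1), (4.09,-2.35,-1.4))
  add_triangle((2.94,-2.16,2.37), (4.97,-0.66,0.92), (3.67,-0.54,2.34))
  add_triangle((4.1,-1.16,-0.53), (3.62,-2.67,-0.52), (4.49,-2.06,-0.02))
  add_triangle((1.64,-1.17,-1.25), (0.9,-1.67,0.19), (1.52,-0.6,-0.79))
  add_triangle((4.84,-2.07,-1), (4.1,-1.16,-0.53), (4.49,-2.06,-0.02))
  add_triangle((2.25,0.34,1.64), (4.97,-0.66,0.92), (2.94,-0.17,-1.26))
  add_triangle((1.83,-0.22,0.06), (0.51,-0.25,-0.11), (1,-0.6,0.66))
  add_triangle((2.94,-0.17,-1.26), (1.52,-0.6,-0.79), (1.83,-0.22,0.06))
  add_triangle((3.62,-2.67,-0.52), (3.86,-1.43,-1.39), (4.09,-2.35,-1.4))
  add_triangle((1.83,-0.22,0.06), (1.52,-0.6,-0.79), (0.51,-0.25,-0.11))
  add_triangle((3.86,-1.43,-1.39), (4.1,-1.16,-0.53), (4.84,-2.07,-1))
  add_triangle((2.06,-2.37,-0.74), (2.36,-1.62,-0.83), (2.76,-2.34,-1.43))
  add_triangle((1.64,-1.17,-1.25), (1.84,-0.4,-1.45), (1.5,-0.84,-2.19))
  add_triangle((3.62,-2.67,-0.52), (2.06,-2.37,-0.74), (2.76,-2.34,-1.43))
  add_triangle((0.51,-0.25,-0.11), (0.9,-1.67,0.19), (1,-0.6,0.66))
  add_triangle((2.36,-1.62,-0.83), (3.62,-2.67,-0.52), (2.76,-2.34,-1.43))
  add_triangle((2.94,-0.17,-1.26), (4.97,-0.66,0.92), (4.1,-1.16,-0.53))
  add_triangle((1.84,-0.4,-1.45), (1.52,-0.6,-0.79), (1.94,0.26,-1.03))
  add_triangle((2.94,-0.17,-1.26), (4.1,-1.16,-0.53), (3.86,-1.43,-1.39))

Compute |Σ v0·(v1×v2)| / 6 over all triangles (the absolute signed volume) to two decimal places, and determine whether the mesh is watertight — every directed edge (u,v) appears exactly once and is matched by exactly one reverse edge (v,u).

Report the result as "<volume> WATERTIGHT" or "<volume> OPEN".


15.46 OPEN

Per-triangle v0·(v1×v2)/6:
  t1: +0.2874
  t2: +0.0793
  t3: +0.5310
  t4: +1.3788
  t5: +0.4204
  t6: +1.6968
  t7: +0.2171
  t8: +0.1492
  t9: +5.0554
  t10: -0.0982
  t11: +0.2753
  t12: +0.2692
  t13: -2.1973
  t14: +0.4687
  t15: +0.6371
  t16: +0.2753
  t17: -0.0435
  t18: -0.6089
  t19: +0.4334
  t20: -0.0751
  t21: -0.4894
  t22: +0.6126
  t23: -0.2913
  t24: +0.7957
  t25: +0.4933
  t26: +0.2641
  t27: +0.3860
  t28: +2.3546
  t29: -0.6583
  t30: -0.2195
  t31: +0.4703
  t32: +1.1781
  t33: -0.0546
  t34: -0.2196
  t35: -0.3586
  t36: -0.0322
  t37: +0.3402
  t38: -0.1700
  t39: -0.2581
  t40: +0.4489
  t41: -0.0879
  t42: +0.1654
  t43: +1.1553
  t44: -0.1265
  t45: +0.6061
Σ = +15.4559 → |volume| = 15.46

Directed edges: 135 total; 7 unmatched, e.g. (1.84,-0.4,-1.45)→(2.21,-0.67,-1.61) → open.


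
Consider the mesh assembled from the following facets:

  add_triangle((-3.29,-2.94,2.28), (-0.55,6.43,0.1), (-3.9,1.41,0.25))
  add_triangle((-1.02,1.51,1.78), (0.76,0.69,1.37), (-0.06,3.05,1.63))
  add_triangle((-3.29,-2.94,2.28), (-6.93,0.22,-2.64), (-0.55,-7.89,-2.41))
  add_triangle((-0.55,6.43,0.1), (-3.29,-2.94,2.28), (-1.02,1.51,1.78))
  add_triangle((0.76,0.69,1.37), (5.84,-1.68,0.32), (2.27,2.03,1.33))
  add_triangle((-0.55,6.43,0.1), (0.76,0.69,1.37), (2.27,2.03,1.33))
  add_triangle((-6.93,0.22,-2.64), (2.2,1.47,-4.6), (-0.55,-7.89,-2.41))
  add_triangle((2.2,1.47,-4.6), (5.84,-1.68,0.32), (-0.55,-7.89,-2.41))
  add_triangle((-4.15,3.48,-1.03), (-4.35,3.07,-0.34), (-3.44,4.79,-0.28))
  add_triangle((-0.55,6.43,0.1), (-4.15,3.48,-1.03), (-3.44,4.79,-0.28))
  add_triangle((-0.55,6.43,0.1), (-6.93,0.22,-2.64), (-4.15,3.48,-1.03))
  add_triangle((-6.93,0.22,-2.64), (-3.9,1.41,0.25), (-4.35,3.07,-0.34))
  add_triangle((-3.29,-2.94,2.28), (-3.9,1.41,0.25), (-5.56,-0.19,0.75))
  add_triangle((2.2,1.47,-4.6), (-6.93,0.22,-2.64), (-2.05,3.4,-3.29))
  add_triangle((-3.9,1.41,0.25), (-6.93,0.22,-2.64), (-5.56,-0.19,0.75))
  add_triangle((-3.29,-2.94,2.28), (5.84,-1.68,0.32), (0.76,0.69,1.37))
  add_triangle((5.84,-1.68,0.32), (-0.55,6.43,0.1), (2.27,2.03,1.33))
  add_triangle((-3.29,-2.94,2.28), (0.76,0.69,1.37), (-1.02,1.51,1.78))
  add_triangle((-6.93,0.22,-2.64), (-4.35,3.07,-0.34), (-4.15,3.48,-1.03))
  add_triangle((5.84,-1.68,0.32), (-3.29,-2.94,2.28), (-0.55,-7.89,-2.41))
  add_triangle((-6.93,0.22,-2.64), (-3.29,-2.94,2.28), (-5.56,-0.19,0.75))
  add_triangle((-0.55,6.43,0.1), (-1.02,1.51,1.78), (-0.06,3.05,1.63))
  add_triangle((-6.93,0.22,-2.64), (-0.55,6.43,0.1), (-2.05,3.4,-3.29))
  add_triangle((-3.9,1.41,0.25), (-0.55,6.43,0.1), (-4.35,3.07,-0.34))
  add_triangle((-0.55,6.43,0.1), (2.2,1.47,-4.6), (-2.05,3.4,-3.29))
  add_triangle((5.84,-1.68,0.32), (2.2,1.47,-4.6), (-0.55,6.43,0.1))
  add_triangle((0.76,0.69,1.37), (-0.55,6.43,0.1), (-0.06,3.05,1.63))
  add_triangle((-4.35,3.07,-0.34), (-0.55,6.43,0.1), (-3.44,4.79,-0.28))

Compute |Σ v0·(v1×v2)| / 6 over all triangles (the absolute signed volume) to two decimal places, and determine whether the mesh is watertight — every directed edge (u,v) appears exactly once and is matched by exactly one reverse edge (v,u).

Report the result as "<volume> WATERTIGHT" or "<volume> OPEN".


Per-triangle v0·(v1×v2)/6:
  t1: +8.5542
  t2: +0.8866
  t3: +40.0080
  t4: +4.4461
  t5: +2.4027
  t6: +2.4200
  t7: +53.5803
  t8: +41.8500
  t9: +1.2040
  t10: +2.0571
  t11: +2.8836
  t12: +3.9211
  t13: +1.9026
  t14: +16.4843
  t15: +4.9955
  t16: +7.2008
  t17: +7.0199
  t18: +2.5120
  t19: +3.2280
  t20: +28.2753
  t21: +8.5895
  t22: +1.8890
  t23: +19.7755
  t24: +2.5695
  t25: +17.0471
  t26: +29.0831
  t27: +1.0964
  t28: +0.2936
Σ = +316.1756 → |volume| = 316.18

Directed edges: 84 total, each appears once with its reverse present → watertight.

316.18 WATERTIGHT


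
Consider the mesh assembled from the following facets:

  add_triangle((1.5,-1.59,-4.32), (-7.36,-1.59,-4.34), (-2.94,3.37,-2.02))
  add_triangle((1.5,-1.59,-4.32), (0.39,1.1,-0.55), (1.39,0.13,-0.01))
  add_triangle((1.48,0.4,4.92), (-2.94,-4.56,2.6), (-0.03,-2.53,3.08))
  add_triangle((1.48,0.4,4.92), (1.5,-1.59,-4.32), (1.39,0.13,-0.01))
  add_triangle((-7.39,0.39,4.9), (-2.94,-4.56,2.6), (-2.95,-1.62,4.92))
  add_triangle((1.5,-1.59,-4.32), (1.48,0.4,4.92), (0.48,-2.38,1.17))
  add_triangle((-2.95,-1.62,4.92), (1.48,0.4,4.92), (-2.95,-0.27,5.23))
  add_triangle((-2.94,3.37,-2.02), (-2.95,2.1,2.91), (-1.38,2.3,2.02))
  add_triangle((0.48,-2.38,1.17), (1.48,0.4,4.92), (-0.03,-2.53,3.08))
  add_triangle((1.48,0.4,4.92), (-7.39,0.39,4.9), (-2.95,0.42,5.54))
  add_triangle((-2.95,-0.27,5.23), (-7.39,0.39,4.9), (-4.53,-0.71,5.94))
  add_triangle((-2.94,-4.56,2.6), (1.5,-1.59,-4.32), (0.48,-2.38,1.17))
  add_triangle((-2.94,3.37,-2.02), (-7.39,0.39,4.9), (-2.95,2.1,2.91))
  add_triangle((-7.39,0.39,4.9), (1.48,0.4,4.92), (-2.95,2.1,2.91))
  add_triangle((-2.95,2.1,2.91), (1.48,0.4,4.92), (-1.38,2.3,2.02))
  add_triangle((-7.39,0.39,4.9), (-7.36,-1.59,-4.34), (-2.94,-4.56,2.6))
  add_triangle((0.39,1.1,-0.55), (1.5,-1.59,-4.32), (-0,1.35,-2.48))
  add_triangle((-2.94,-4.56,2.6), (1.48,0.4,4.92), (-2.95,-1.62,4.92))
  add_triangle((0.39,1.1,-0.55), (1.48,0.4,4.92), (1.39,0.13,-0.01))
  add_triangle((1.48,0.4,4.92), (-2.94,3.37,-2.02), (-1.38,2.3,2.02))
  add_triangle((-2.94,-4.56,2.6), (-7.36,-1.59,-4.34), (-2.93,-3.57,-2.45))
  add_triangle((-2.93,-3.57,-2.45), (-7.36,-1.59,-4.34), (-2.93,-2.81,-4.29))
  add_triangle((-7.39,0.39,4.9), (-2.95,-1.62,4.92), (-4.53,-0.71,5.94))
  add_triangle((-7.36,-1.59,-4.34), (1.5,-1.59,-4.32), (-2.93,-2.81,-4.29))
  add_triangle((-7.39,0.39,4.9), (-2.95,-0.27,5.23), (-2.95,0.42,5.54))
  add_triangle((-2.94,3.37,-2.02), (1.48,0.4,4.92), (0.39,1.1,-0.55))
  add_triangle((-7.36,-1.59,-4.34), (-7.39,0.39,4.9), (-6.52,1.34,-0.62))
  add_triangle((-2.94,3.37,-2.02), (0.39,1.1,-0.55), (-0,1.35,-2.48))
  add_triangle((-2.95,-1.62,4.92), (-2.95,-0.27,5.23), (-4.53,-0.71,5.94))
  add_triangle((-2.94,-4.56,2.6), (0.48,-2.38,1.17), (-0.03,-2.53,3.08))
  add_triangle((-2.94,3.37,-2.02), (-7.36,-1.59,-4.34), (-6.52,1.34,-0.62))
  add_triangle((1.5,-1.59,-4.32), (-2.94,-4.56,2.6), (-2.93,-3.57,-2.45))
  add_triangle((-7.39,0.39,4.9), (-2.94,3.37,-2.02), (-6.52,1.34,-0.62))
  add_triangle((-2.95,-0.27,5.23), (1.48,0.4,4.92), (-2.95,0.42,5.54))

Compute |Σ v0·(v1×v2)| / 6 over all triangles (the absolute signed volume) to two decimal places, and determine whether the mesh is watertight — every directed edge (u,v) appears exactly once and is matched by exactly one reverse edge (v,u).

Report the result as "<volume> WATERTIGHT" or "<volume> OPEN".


Per-triangle v0·(v1×v2)/6:
  t1: +26.2419
  t2: +1.2811
  t3: +4.7438
  t4: +1.7153
  t5: +15.7904
  t6: +5.5518
  t7: +4.9669
  t8: +3.6010
  t9: +2.2333
  t10: +0.1893
  t11: +2.2875
  t12: +7.6430
  t13: +13.2831
  t14: +13.5704
  t15: +3.6624
  t16: +55.1311
  t17: +1.1318
  t18: +11.1672
  t19: +1.2480
  t20: +1.6756
  t21: +19.0903
  t22: +7.3024
  t23: +2.9572
  t24: +7.8826
  t25: +2.9449
  t26: +3.7990
  t27: +23.3549
  t28: +1.3389
  t29: +1.3430
  t30: +2.7345
  t31: +16.8082
  t32: +11.1039
  t33: +14.7039
  t34: +2.5189
Σ = +294.9977 → |volume| = 295.00

Directed edges: 102 total; 6 unmatched, e.g. (-2.94,3.37,-2.02)→(1.5,-1.59,-4.32) → open.

295.00 OPEN


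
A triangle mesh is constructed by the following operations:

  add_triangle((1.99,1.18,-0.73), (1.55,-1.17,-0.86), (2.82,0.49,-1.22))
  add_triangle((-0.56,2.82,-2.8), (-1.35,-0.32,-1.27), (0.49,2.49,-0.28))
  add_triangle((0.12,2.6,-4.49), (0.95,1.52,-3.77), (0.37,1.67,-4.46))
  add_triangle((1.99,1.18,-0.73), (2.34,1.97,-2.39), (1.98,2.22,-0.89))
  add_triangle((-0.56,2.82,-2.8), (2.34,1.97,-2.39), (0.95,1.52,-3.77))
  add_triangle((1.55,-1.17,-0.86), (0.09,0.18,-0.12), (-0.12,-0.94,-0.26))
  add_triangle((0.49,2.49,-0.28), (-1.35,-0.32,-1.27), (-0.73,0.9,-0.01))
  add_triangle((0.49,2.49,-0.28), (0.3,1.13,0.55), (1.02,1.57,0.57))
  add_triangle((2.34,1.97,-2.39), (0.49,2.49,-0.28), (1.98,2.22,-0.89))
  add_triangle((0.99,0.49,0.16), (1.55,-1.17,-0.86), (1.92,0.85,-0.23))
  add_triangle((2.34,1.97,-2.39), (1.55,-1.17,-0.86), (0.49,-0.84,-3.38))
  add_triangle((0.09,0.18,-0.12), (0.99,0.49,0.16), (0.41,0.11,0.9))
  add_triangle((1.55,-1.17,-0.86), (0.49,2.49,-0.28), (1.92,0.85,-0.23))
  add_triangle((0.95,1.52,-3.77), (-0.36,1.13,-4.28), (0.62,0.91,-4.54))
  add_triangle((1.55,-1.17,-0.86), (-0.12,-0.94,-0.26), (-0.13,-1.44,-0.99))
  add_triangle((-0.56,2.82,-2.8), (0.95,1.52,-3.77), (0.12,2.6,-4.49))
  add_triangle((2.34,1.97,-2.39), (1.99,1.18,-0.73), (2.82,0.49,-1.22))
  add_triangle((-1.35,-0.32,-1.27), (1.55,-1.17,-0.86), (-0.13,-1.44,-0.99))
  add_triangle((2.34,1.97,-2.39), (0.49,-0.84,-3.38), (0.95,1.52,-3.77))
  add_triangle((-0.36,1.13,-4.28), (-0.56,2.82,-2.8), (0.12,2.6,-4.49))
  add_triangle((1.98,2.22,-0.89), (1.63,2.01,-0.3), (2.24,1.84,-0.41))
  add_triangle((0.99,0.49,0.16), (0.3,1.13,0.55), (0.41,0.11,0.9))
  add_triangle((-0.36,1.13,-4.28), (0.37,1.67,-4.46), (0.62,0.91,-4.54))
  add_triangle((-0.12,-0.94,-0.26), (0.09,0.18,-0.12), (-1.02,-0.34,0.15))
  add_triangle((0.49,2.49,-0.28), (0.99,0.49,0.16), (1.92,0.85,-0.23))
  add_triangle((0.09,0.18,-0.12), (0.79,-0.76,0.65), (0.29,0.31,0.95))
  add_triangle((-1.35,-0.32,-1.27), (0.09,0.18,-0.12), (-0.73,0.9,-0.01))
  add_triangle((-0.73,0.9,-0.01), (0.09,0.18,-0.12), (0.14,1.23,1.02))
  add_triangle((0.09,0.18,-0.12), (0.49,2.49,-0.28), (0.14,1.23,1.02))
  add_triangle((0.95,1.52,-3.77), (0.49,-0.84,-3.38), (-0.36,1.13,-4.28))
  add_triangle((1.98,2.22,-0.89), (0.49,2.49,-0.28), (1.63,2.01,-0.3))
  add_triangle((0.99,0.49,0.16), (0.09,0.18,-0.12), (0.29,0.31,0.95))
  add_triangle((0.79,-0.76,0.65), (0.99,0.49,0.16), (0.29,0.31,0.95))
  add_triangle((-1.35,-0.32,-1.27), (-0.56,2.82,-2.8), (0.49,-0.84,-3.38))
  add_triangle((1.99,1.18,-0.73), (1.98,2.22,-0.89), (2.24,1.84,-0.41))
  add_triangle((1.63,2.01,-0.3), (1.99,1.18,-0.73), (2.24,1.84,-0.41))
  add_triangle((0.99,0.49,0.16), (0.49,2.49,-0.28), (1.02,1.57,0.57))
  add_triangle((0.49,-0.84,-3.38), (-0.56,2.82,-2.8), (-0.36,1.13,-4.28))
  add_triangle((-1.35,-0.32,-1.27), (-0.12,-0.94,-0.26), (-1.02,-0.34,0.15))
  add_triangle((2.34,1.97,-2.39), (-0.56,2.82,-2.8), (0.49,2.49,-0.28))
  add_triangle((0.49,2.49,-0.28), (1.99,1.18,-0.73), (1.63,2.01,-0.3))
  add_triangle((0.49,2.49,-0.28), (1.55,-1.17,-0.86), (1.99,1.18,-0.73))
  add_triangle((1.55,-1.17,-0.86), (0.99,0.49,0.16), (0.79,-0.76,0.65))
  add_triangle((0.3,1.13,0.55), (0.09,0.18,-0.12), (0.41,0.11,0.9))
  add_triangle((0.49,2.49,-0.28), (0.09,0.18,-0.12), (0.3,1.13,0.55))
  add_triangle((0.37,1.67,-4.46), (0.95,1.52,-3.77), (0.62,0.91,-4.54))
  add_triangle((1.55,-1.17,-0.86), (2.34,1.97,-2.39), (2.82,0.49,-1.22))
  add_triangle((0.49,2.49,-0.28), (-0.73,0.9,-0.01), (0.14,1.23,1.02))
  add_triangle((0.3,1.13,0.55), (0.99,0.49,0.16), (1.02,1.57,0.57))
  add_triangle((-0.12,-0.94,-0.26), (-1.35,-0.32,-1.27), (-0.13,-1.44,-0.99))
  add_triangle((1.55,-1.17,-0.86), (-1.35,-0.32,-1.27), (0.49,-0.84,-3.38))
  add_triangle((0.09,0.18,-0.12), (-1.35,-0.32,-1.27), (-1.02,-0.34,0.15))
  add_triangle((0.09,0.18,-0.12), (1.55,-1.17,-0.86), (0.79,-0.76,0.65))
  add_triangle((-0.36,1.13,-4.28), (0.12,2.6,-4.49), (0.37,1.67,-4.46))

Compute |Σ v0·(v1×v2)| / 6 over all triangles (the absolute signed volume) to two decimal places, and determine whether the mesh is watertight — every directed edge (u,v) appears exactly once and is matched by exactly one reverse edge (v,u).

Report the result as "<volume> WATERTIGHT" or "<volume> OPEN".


Per-triangle v0·(v1×v2)/6:
  t1: +0.0143
  t2: +0.7219
  t3: +0.4555
  t4: +0.4997
  t5: +2.6468
  t6: -0.0396
  t7: +0.5404
  t8: +0.1757
  t9: +0.8699
  t10: +0.1543
  t11: +3.1326
  t12: -0.0166
  t13: +0.6219
  t14: -0.6358
  t15: +0.1530
  t16: +0.4467
  t17: +0.6364
  t18: +0.4349
  t19: +2.1764
  t20: +1.0661
  t21: +0.1318
  t22: +0.1427
  t23: +0.5054
  t24: -0.0234
  t25: +0.2063
  t26: -0.0400
  t27: -0.0736
  t28: -0.0567
  t29: +0.0220
  t30: +1.8556
  t31: +0.2807
  t32: +0.0239
  t33: +0.1859
  t34: +3.0408
  t35: +0.1706
  t36: -0.0919
  t37: +0.2134
  t38: -0.7483
  t39: +0.2308
  t40: +3.0150
  t41: -0.2520
  t42: -0.2820
  t43: +0.3779
  t44: -0.0216
  t45: -0.0185
  t46: +0.3938
  t47: +1.0712
  t48: +0.4322
  t49: +0.0225
  t50: +0.1313
  t51: +0.8299
  t52: +0.0351
  t53: -0.0667
  t54: +0.5771
Σ = +26.2754 → |volume| = 26.28

Directed edges: 162 total, each appears once with its reverse present → watertight.

26.28 WATERTIGHT


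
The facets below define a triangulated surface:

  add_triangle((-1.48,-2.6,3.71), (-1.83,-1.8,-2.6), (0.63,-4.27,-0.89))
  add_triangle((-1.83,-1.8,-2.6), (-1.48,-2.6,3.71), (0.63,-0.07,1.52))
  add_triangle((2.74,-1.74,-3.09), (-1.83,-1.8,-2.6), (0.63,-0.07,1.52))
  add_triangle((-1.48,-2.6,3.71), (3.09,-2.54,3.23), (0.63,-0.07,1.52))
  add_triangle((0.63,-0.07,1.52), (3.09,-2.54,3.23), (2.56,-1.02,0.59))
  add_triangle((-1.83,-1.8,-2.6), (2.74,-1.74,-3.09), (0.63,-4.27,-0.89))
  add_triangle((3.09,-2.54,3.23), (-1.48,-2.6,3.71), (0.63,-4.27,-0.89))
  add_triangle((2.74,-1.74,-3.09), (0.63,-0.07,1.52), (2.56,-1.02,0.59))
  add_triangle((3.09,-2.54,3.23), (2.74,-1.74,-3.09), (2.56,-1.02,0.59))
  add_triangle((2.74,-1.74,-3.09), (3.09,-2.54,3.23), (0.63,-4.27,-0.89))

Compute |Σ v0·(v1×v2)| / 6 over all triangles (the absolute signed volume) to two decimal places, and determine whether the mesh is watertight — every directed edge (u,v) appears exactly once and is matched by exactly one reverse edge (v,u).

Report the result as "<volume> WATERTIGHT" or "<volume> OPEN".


Per-triangle v0·(v1×v2)/6:
  t1: +9.2918
  t2: -1.0046
  t3: -2.3142
  t4: +2.9058
  t5: +0.9622
  t6: +7.9993
  t7: +13.2022
  t8: -0.0928
  t9: +2.7746
  t10: +11.9140
Σ = +45.6383 → |volume| = 45.64

Directed edges: 30 total, each appears once with its reverse present → watertight.

45.64 WATERTIGHT


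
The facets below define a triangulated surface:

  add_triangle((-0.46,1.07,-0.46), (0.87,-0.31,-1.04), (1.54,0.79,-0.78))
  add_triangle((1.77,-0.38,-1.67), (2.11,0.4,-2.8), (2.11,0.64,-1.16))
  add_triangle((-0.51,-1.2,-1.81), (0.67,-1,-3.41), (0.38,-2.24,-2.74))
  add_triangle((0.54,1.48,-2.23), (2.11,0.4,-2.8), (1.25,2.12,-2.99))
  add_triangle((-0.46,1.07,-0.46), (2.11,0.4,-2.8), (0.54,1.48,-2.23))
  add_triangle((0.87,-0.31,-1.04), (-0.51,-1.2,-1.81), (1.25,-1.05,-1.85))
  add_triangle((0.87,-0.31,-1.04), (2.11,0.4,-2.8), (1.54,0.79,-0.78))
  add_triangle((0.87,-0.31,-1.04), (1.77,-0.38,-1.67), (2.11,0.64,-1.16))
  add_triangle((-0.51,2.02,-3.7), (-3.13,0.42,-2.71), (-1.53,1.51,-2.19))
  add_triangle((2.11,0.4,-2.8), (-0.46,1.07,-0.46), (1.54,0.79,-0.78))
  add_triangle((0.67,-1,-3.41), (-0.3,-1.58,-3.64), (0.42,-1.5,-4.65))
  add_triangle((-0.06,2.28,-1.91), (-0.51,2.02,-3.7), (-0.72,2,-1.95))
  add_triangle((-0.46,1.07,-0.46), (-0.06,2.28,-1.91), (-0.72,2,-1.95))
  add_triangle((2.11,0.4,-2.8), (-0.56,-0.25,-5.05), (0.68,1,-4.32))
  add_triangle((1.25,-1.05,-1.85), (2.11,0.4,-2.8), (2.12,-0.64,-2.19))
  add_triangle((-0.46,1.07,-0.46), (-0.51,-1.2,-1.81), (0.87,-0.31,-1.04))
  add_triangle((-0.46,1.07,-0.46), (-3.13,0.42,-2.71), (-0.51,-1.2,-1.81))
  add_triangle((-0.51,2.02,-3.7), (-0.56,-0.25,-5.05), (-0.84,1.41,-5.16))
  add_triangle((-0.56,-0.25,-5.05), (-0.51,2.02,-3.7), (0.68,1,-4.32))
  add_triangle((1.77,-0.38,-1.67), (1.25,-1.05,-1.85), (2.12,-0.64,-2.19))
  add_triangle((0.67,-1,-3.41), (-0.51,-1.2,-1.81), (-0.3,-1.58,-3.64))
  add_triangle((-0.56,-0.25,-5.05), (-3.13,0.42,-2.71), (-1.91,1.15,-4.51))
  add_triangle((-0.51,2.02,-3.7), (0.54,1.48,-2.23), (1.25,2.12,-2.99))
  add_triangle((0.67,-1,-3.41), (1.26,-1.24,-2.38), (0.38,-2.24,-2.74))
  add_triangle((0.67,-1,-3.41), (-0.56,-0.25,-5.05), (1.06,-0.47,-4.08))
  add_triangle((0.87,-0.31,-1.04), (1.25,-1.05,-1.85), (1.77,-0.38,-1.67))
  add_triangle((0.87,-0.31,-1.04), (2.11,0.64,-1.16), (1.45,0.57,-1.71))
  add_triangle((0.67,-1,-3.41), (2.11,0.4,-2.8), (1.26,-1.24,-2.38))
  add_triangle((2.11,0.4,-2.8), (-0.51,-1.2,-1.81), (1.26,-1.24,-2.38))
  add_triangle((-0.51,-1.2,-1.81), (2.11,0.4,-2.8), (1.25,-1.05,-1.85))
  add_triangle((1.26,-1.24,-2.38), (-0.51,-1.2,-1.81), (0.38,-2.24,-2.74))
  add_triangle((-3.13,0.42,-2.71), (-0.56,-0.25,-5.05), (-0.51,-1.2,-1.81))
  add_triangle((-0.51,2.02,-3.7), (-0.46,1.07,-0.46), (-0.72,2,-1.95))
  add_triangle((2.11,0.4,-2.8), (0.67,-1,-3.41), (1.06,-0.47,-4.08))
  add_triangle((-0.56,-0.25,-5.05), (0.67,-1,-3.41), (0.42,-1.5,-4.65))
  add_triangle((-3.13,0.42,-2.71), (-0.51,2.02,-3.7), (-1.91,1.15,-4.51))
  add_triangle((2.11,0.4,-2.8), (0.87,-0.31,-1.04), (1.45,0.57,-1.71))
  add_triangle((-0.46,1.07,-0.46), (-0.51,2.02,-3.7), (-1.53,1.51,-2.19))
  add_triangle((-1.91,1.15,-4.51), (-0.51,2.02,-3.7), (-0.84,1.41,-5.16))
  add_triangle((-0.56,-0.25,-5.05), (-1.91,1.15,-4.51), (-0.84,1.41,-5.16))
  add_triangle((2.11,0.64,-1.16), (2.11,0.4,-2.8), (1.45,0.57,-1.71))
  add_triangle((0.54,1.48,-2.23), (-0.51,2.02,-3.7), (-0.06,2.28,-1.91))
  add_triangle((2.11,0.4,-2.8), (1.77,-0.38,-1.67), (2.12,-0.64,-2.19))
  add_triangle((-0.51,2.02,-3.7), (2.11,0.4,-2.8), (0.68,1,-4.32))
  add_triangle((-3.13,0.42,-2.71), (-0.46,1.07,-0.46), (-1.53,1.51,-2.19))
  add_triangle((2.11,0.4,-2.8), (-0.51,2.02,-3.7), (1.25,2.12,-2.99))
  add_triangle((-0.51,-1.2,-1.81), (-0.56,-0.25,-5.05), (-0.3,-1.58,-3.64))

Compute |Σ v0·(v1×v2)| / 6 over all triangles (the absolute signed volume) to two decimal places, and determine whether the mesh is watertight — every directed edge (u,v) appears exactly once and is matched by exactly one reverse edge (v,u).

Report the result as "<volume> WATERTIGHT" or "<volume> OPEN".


24.79 OPEN

Per-triangle v0·(v1×v2)/6:
  t1: -0.3354
  t2: +0.4700
  t3: +0.6465
  t4: -0.3572
  t5: +0.0973
  t6: -0.1408
  t7: +0.2311
  t8: -0.0405
  t9: +1.3368
  t10: +0.7017
  t11: +0.0651
  t12: +0.4615
  t13: +0.1557
  t14: +1.9475
  t15: +0.3521
  t16: -0.5202
  t17: -0.7606
  t18: +0.3568
  t19: +2.2511
  t20: +0.0072
  t21: +0.1340
  t22: +2.6128
  t23: +0.0143
  t24: +0.6957
  t25: +0.8216
  t26: -0.0262
  t27: -0.2099
  t28: +1.0304
  t29: -1.0186
  t30: +1.0513
  t31: -0.3640
  t32: +2.7886
  t33: +0.0009
  t34: +0.4647
  t35: +0.4656
  t36: +1.3888
  t37: -0.0477
  t38: +0.5433
  t39: +1.0137
  t40: +1.6668
  t41: +0.1521
  t42: +0.6136
  t43: +0.0919
  t44: +1.2032
  t45: +0.4131
  t46: +1.9074
  t47: +0.4613
Σ = +24.7945 → |volume| = 24.79

Directed edges: 141 total; 9 unmatched, e.g. (0.54,1.48,-2.23)→(-0.46,1.07,-0.46) → open.


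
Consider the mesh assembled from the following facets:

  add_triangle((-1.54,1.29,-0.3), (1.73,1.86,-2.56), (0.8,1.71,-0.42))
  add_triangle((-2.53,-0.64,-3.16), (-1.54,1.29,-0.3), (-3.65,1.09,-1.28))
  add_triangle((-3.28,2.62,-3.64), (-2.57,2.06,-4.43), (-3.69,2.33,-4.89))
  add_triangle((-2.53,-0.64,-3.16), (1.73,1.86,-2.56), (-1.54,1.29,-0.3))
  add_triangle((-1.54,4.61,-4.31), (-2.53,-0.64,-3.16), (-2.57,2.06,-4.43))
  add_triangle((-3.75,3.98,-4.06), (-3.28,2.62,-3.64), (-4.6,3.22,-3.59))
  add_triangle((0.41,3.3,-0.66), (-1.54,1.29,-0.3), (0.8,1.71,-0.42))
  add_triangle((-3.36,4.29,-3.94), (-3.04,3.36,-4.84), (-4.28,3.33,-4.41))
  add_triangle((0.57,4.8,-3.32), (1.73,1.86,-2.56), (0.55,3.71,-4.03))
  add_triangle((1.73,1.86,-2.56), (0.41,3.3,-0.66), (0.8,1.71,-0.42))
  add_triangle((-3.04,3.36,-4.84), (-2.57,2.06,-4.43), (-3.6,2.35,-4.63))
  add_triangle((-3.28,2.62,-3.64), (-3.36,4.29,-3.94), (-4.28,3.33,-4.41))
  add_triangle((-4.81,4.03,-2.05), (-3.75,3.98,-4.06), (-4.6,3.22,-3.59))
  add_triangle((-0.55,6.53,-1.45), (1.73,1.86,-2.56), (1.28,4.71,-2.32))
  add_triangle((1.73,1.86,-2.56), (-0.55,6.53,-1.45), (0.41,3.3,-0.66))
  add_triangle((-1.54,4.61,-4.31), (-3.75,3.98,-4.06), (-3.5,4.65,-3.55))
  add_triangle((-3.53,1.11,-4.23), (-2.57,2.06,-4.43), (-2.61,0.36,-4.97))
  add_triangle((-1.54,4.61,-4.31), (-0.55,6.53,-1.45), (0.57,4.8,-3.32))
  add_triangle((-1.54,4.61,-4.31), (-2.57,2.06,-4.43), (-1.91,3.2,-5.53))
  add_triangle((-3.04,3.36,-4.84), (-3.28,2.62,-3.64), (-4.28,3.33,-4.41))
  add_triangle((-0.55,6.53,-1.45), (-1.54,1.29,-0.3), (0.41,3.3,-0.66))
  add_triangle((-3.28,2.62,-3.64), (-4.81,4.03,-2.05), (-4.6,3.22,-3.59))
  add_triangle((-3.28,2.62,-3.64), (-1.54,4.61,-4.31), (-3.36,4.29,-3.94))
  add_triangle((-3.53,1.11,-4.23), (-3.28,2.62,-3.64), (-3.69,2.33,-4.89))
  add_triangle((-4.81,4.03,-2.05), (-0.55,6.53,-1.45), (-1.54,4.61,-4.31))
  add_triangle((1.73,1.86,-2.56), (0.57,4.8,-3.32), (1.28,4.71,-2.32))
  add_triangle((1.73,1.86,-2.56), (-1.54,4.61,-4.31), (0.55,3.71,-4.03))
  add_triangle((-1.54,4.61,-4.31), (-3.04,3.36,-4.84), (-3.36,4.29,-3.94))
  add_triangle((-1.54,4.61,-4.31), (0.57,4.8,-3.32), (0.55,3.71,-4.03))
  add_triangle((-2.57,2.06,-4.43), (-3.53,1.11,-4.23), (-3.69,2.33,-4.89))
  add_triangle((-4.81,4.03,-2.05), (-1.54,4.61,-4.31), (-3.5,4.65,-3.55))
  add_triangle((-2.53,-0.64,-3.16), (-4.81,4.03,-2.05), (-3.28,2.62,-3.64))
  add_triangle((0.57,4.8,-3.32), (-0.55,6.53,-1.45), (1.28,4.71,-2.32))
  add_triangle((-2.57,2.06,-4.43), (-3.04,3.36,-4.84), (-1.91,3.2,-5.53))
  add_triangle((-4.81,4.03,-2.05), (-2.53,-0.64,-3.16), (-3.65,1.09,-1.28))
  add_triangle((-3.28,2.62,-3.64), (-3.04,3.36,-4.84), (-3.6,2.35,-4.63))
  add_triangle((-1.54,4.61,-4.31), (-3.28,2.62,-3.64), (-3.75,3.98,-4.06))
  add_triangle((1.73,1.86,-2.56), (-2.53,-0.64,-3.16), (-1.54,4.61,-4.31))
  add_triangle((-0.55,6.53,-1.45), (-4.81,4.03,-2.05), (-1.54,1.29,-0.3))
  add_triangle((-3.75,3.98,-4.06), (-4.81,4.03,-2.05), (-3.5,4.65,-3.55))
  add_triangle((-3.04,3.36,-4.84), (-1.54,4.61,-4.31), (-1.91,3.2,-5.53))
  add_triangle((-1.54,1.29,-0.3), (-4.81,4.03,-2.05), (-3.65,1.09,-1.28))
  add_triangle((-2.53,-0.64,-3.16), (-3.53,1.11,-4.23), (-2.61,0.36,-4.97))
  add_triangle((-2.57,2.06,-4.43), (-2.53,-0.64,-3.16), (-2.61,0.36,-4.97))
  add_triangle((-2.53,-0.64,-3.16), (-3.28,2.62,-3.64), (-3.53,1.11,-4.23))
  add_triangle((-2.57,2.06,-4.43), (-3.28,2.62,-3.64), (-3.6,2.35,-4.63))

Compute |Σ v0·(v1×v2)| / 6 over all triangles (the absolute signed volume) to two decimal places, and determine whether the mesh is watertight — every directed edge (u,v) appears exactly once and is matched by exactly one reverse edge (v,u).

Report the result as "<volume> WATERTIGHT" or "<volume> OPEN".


Per-triangle v0·(v1×v2)/6:
  t1: -1.2807
  t2: -0.9439
  t3: +0.5358
  t4: -4.3171
  t5: +0.1552
  t6: +0.8406
  t7: -0.0865
  t8: +1.7022
  t9: +1.6559
  t10: +0.6427
  t11: +0.7148
  t12: -0.2881
  t13: +2.3462
  t14: -1.3016
  t15: +1.7569
  t16: +1.9900
  t17: +1.7230
  t18: +6.3101
  t19: -2.0519
  t20: +0.1019
  t21: +0.1032
  t22: -0.9723
  t23: -1.8934
  t24: +0.6375
  t25: +14.5417
  t26: +1.8664
  t27: +0.1145
  t28: +2.6192
  t29: +2.5428
  t30: +0.5844
  t31: +0.4470
  t32: +4.7465
  t33: +2.7624
  t34: +1.1710
  t35: +3.8942
  t36: +0.7447
  t37: +1.5876
  t38: +8.5208
  t39: +1.7335
  t40: +2.0067
  t41: +2.6420
  t42: +0.5622
  t43: +1.5213
  t44: -1.4294
  t45: +0.1254
  t46: -0.4559
Σ = +60.9297 → |volume| = 60.93

Directed edges: 138 total, each appears once with its reverse present → watertight.

60.93 WATERTIGHT


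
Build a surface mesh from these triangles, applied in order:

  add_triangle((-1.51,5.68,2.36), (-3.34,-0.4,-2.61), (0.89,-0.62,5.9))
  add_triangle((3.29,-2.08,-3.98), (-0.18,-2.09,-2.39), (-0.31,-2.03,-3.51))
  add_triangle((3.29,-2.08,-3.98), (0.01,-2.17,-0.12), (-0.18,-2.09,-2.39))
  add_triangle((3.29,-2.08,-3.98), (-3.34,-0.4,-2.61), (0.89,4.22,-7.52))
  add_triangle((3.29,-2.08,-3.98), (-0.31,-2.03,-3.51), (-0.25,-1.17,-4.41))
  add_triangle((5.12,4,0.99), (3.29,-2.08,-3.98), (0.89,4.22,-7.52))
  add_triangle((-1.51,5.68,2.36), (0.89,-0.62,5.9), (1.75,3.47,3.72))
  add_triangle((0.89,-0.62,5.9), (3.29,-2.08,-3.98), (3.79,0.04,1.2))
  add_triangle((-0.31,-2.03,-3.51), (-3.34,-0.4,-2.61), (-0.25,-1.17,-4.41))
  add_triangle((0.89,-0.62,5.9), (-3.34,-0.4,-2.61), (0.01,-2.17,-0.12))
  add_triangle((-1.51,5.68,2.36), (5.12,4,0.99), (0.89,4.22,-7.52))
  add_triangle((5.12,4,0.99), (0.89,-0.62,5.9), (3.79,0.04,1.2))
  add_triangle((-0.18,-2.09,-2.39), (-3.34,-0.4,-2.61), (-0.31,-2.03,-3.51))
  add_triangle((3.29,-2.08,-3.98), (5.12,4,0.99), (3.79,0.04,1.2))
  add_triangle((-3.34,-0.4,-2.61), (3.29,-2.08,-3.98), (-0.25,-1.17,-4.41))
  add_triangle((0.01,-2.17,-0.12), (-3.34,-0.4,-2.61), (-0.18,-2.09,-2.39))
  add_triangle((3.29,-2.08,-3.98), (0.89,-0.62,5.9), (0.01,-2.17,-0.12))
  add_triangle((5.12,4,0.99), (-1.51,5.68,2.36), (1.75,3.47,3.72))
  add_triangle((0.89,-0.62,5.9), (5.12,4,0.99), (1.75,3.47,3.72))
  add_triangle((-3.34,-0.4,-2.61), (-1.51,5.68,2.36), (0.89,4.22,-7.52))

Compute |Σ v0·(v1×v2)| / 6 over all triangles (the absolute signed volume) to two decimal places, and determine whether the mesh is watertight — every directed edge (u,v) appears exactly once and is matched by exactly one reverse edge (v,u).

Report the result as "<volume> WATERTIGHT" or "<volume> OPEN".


Per-triangle v0·(v1×v2)/6:
  t1: +18.4117
  t2: +1.5117
  t3: +2.9635
  t4: +26.3147
  t5: +2.9228
  t6: +44.4084
  t7: +14.0144
  t8: +9.5013
  t9: +2.6018
  t10: +6.3421
  t11: +53.0028
  t12: +13.7527
  t13: +1.2673
  t14: +13.3598
  t15: -1.6470
  t16: +2.5715
  t17: +8.2806
  t18: +15.0360
  t19: +14.0737
  t20: +34.9091
Σ = +283.5987 → |volume| = 283.60

Directed edges: 60 total, each appears once with its reverse present → watertight.

283.60 WATERTIGHT


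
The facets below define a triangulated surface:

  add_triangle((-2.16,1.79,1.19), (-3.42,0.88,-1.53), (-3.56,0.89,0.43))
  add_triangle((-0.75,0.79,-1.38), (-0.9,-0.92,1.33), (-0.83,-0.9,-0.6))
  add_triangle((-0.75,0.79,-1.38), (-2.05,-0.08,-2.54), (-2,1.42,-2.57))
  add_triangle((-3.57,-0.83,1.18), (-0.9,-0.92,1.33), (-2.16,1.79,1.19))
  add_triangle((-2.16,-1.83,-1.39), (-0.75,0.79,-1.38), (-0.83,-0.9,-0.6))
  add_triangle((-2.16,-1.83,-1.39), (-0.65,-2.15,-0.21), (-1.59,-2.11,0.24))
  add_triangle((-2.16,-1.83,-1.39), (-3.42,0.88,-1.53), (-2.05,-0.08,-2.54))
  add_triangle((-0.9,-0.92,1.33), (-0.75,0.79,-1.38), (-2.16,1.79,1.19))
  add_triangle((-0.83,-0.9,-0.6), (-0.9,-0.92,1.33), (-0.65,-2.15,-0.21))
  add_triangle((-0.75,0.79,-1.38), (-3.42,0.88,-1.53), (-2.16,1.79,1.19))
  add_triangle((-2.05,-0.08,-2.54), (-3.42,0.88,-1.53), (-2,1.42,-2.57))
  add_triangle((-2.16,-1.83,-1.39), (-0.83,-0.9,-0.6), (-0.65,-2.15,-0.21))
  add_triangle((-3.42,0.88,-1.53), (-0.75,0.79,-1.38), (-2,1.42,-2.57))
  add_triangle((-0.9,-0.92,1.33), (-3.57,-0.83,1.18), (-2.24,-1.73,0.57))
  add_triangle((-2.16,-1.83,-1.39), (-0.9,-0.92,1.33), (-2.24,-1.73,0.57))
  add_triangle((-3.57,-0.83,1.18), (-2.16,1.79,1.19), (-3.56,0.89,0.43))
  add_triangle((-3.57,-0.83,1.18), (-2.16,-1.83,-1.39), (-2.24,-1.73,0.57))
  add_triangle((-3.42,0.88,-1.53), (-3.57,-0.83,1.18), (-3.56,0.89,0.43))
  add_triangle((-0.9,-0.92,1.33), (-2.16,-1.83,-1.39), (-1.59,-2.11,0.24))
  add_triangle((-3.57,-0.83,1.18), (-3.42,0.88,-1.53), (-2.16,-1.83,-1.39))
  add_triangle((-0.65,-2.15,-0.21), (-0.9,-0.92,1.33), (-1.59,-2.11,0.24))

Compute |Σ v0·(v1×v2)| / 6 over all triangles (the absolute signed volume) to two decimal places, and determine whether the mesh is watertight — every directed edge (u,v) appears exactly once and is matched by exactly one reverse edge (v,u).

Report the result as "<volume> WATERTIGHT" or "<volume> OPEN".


Per-triangle v0·(v1×v2)/6:
  t1: +1.4549
  t2: -0.4457
  t3: +0.2050
  t4: +1.6095
  t5: +0.0974
  t6: +0.6701
  t7: +2.0603
  t8: -1.0248
  t9: -0.3980
  t10: +1.4686
  t11: +1.4176
  t12: +0.0527
  t13: +0.0311
  t14: +0.8149
  t15: +0.2294
  t16: +1.5049
  t17: +1.3791
  t18: +1.9748
  t19: +0.4527
  t20: +4.1989
  t21: +0.3850
Σ = +18.1383 → |volume| = 18.14

Directed edges: 63 total; 3 unmatched, e.g. (-0.75,0.79,-1.38)→(-2.05,-0.08,-2.54) → open.

18.14 OPEN


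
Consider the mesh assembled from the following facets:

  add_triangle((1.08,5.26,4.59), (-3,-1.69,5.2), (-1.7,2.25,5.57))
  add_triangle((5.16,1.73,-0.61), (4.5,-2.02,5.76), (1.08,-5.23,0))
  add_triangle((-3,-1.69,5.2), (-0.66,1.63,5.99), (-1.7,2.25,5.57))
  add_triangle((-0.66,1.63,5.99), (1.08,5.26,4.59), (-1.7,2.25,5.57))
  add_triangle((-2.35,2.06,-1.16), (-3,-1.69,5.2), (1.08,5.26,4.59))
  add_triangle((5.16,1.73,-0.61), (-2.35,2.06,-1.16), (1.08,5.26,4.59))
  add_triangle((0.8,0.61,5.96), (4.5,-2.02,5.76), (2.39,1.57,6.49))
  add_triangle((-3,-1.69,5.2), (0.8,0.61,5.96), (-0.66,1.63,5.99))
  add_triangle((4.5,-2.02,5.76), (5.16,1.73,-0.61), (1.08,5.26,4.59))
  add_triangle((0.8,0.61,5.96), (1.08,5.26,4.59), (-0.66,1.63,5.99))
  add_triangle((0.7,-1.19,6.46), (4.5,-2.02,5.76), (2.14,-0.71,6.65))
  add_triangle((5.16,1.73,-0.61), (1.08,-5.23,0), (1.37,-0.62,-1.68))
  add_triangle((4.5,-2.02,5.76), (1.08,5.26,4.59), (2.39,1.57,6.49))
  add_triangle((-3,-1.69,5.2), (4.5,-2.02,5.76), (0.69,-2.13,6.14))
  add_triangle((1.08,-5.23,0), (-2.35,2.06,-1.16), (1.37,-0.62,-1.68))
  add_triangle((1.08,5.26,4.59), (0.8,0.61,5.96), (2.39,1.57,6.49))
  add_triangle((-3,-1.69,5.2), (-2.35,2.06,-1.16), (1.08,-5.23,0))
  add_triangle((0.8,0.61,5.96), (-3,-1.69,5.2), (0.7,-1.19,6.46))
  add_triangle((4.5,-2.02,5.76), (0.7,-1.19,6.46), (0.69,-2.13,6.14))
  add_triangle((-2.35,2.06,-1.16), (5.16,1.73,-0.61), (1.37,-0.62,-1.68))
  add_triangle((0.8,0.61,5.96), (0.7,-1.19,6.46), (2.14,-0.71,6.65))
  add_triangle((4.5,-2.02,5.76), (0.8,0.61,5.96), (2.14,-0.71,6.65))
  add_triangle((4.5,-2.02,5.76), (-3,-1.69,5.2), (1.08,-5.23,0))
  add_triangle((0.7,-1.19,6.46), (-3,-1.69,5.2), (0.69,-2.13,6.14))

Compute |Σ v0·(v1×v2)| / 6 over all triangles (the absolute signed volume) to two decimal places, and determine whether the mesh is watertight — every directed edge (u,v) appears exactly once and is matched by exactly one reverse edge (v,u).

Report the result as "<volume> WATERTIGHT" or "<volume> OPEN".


240.82 WATERTIGHT

Per-triangle v0·(v1×v2)/6:
  t1: -4.2626
  t2: +29.8719
  t3: +5.1465
  t4: +5.5122
  t5: +23.1049
  t6: +17.6108
  t7: +7.2902
  t8: +6.9672
  t9: +40.8198
  t10: +7.4349
  t11: +3.6146
  t12: +7.4191
  t13: +8.4241
  t14: -0.3690
  t15: +4.0742
  t16: +6.8098
  t17: +12.1099
  t18: +6.4311
  t19: +4.1431
  t20: +5.0526
  t21: +2.5246
  t22: +1.9147
  t23: +35.3209
  t24: +3.8521
Σ = +240.8172 → |volume| = 240.82

Directed edges: 72 total, each appears once with its reverse present → watertight.


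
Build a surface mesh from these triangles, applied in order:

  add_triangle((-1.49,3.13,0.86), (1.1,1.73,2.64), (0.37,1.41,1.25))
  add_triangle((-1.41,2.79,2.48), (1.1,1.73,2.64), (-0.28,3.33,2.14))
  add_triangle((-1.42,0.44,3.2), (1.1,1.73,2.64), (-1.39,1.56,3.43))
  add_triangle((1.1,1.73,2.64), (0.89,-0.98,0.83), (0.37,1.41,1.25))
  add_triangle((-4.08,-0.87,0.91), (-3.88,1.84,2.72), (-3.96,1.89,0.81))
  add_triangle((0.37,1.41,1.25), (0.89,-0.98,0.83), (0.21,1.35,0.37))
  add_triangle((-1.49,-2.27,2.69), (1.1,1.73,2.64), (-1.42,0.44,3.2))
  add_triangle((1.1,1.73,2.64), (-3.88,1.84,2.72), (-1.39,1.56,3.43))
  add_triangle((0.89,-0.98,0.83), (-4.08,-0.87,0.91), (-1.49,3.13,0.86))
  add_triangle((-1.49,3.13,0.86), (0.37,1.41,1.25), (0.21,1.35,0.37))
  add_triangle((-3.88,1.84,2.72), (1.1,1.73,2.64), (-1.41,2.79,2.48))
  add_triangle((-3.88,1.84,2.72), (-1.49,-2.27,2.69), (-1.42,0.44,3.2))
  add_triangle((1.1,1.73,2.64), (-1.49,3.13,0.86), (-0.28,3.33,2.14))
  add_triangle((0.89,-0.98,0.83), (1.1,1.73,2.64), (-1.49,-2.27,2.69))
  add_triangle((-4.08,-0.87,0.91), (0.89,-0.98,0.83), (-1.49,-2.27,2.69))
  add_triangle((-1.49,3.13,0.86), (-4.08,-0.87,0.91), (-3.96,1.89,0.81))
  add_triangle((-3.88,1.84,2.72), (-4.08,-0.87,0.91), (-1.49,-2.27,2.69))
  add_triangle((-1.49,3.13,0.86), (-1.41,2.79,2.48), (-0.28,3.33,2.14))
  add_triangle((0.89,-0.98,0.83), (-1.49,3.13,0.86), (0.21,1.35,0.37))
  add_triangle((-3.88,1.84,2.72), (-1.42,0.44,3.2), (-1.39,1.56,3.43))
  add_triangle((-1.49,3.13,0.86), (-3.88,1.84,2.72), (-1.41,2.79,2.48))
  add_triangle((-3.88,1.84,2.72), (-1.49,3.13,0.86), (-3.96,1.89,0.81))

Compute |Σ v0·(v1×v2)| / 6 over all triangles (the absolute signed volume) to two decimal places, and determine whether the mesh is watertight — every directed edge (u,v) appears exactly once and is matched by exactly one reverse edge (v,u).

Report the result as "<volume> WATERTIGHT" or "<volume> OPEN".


32.04 WATERTIGHT

Per-triangle v0·(v1×v2)/6:
  t1: +0.3102
  t2: +1.4718
  t3: +1.2222
  t4: +0.0403
  t5: +3.5813
  t6: +0.1653
  t7: +2.9821
  t8: +1.5884
  t9: -2.8310
  t10: +0.3842
  t11: +2.5076
  t12: +3.9951
  t13: -0.2446
  t14: +2.7162
  t15: +0.5100
  t16: -1.1528
  t17: +6.7384
  t18: +1.2189
  t19: -0.4892
  t20: +1.6548
  t21: +2.5906
  t22: +3.0797
Σ = +32.0396 → |volume| = 32.04

Directed edges: 66 total, each appears once with its reverse present → watertight.
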